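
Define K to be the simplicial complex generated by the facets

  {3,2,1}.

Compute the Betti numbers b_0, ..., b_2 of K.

Fix the vertex order 1 < 2 < 3 and write every simplex with vertices in increasing order. Then dim K = 2 and the simplices of K are:

  0-simplices (3): [1], [2], [3]
  1-simplices (3): [1,2], [1,3], [2,3]
  2-simplices (1): [1,2,3]

Hence C_0 ≅ Z^3, C_1 ≅ Z^3, C_2 ≅ Z^1.

Boundary ∂_1: C_1 → C_0 is given by ∂[p,q] = [q] − [p]. For instance
  ∂[1,2] = [2] − [1].
The 3×3 boundary matrix has rank 2 and Smith normal form diag(1,1).

Boundary ∂_2: C_2 → C_1 sends each 2-simplex [p,q,r] to [q,r] − [p,r] + [p,q]. For instance
  ∂[1,2,3] = [2,3] − [1,3] + [1,2].
The 3×1 boundary matrix has rank 1 and Smith normal form diag(1).

Computing H_k = (kernel of ∂_k) / (image of ∂_{k+1}):

  H_0: rank C_0 − rank ∂_1 = 3 − 2 = 1, and the invariant factors of ∂_1 are all 1, so H_0 = Z.
  H_1: rank ker ∂_1 − rank ∂_2 = (3 − 2) − 1 = 0, and the invariant factors of ∂_2 are all 1, so H_1 = 0.
  H_2: rank ker ∂_2 − rank ∂_3 = (1 − 1) − 0 = 0, and there is no ∂_3, so H_2 = 0.

As a check, the Euler characteristic is 3 − 3 + 1 = 1, which agrees with 1 − 0 + 0 = 1.
(K is a triangulation of the 2-simplex.)

Hence the Betti numbers are b_0 = 1, b_1 = 0, b_2 = 0.

b_0 = 1, b_1 = 0, b_2 = 0.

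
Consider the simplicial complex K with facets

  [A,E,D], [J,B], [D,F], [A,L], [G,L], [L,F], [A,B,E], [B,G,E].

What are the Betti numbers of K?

We work with the vertex ordering A < B < D < E < F < G < J < L. The simplices of K, each written with vertices in increasing order, are:

  0-simplices (8): A, B, D, E, F, G, J, L
  1-simplices (12): AB, AD, AE, AL, BE, BG, BJ, DE, DF, EG, FL, GL
  2-simplices (3): ABE, ADE, BEG

so the chain groups are C_0 ≅ Z^8, C_1 ≅ Z^12, C_2 ≅ Z^3.

Boundary ∂_1: C_1 → C_0 sends each edge [p,q] (with p < q) to q − p. For instance
  ∂AB = B − A.
As a 8×12 matrix over Z this has rank 7, with invariant factors (1,1,1,1,1,1,1).

The boundary map ∂_2: C_2 → C_1 sends each 2-simplex [p,q,r] to [q,r] − [p,r] + [p,q]. For instance
  ∂ABE = BE − AE + AB,
  ∂BEG = EG − BG + BE.
As a 12×3 matrix over Z this has rank 3, with invariant factors (1,1,1).

Now H_k = ker ∂_k / im ∂_{k+1}, so:

  H_0: rank C_0 − rank ∂_1 = 8 − 7 = 1, and the invariant factors of ∂_1 are all 1, so H_0 = Z.
  H_1: rank ker ∂_1 − rank ∂_2 = (12 − 7) − 3 = 2, and the invariant factors of ∂_2 are all 1, so H_1 = Z^2.
  H_2: rank ker ∂_2 − rank ∂_3 = (3 − 3) − 0 = 0, and there is no ∂_3, so H_2 = 0.

Hence the Betti numbers are b_0 = 1, b_1 = 2, b_2 = 0.

b_0 = 1, b_1 = 2, b_2 = 0.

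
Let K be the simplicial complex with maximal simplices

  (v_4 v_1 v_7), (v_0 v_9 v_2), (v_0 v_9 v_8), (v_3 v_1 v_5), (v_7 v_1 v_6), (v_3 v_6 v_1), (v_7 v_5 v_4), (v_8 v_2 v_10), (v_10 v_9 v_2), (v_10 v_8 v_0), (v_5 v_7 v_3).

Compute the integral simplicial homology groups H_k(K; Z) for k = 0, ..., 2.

H_0 ≅ Z^2,  H_1 ≅ Z^2,  H_2 = 0.

K has 11 vertices, 22 edges, 11 triangles.
rank ∂_0 = 0, rank ∂_1 = 9 ⇒ b_0 = 11 − 0 − 9 = 2; all invariant factors of ∂_1 are 1 so no torsion. So H_0 ≅ Z^2.
rank ∂_1 = 9, rank ∂_2 = 11 ⇒ b_1 = 22 − 9 − 11 = 2; all invariant factors of ∂_2 are 1 so no torsion. So H_1 ≅ Z^2.
rank ∂_2 = 11, rank ∂_3 = 0 ⇒ b_2 = 11 − 11 − 0 = 0. So H_2 ≅ 0.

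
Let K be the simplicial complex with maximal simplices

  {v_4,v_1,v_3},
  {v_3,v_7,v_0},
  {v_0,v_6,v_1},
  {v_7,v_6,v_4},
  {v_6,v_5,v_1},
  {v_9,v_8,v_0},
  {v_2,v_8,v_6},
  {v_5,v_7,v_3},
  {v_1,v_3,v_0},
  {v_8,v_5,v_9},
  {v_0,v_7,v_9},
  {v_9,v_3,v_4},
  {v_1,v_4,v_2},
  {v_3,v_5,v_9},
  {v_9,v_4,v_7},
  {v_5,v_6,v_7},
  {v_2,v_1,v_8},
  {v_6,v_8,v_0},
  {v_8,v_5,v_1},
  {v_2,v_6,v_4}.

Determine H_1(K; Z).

Fix the vertex order v_0 < v_1 < v_2 < v_3 < v_4 < v_5 < v_6 < v_7 < v_8 < v_9 and write every simplex with vertices in increasing order. Then dim K = 2 and the simplices of K are:

  0-simplices (10): [v_0], [v_1], [v_2], [v_3], [v_4], [v_5], [v_6], [v_7], [v_8], [v_9]
  1-simplices (30): (30 of them)
  2-simplices (20): (20 of them)

Hence C_0 ≅ Z^10, C_1 ≅ Z^30, C_2 ≅ Z^20.

Boundary ∂_1: C_1 → C_0 is given by ∂[p,q] = [q] − [p]. For instance
  ∂[v_5,v_8] = [v_8] − [v_5].
This gives a 10×30 integer matrix of rank 9; reducing to Smith normal form yields diagonal entries (1,1,1,1,1,1,1,1,1).

∂_2: C_2 → C_1 acts by ∂[p,q,r] = [q,r] − [p,r] + [p,q]. For instance
  ∂[v_1,v_3,v_4] = [v_3,v_4] − [v_1,v_4] + [v_1,v_3],
  ∂[v_1,v_5,v_8] = [v_5,v_8] − [v_1,v_8] + [v_1,v_5].
The resulting 30×20 matrix has rank 20, and its Smith normal form has invariant factors (1,1,1,1,1,1,1,1,1,1,1,1,1,1,1,1,1,1,1,2).

Reading off H_k = ker ∂_k / im ∂_{k+1}:

  H_1: rank ker ∂_1 − rank ∂_2 = (30 − 9) − 20 = 1, and ∂_2 has invariant factor 2 > 1, so H_1 = Z ⊕ Z_2.

(K is a triangulation of the Klein bottle.)

H_1 = Z ⊕ Z_2.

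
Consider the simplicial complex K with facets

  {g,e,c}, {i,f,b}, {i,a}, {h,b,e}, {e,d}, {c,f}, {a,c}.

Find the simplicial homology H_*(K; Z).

We work with the vertex ordering a < b < c < d < e < f < g < h < i. The simplices of K, each written with vertices in increasing order, are:

  0-simplices (9): a, b, c, d, e, f, g, h, i
  1-simplices (13): ac, ai, be, bf, bh, bi, ce, cf, cg, de, eg, eh, fi
  2-simplices (3): beh, bfi, ceg

so the chain groups are C_0 ≅ Z^9, C_1 ≅ Z^13, C_2 ≅ Z^3.

The boundary map ∂_1: C_1 → C_0 maps an edge to its endpoints' difference, ∂[p,q] = q − p. For instance
  ∂fi = i − f.
The 9×13 boundary matrix has rank 8 and Smith normal form diag(1,1,1,1,1,1,1,1).

The boundary map ∂_2: C_2 → C_1 acts by ∂[p,q,r] = [q,r] − [p,r] + [p,q]. For instance
  ∂beh = eh − bh + be,
  ∂bfi = fi − bi + bf.
The 13×3 boundary matrix has rank 3 and Smith normal form diag(1,1,1).

Now H_k = ker ∂_k / im ∂_{k+1}, so:

  H_0: rank C_0 − rank ∂_1 = 9 − 8 = 1, and the invariant factors of ∂_1 are all 1, so H_0 ≅ Z.
  H_1: rank ker ∂_1 − rank ∂_2 = (13 − 8) − 3 = 2, and the invariant factors of ∂_2 are all 1, so H_1 ≅ Z^2.
  H_2: rank ker ∂_2 − rank ∂_3 = (3 − 3) − 0 = 0, and there is no ∂_3, so H_2 ≅ 0.

H_0 = Z,  H_1 = Z^2,  H_2 = 0.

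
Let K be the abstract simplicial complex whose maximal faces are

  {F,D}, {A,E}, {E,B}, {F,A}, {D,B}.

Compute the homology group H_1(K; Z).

H_1 = Z.

We work with the vertex ordering A < B < D < E < F. The simplices of K, each written with vertices in increasing order, are:

  0-simplices (5): A, B, D, E, F
  1-simplices (5): AE, AF, BD, BE, DF

giving chain groups C_0 ≅ Z^5, C_1 ≅ Z^5.

The boundary map ∂_1: C_1 → C_0 sends each edge [p,q] (with p < q) to q − p. For instance
  ∂BD = D − B.
The resulting 5×5 matrix has rank 4, and its Smith normal form has invariant factors (1,1,1,1).

Reading off H_k = ker ∂_k / im ∂_{k+1}:

  H_1: rank ker ∂_1 − rank ∂_2 = (5 − 4) − 0 = 1, and there is no ∂_2, so H_1 = Z.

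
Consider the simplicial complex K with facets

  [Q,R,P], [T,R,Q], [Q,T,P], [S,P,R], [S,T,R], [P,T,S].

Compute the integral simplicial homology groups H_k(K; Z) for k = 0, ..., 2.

Take the total order P < Q < R < S < T on the vertex set. Then K (dimension 2) consists of the simplices:

  0-simplices (5): P, Q, R, S, T
  1-simplices (9): PQ, PR, PS, PT, QR, QT, RS, RT, ST
  2-simplices (6): PQR, PQT, PRS, PST, QRT, RST

Hence C_0 ≅ Z^5, C_1 ≅ Z^9, C_2 ≅ Z^6.

∂_1: C_1 → C_0 maps an edge to its endpoints' difference, ∂[p,q] = q − p.
As a 5×9 matrix over Z this has rank 4, with invariant factors (1,1,1,1).

∂_2: C_2 → C_1 sends each 2-simplex [p,q,r] to [q,r] − [p,r] + [p,q]. For instance
  ∂PST = ST − PT + PS,
  ∂PRS = RS − PS + PR.
The resulting 9×6 matrix has rank 5, and its Smith normal form has invariant factors (1,1,1,1,1).

Computing H_k = (kernel of ∂_k) / (image of ∂_{k+1}):

  H_0: rank C_0 − rank ∂_1 = 5 − 4 = 1, and the invariant factors of ∂_1 are all 1, so H_0 ≅ Z.
  H_1: rank ker ∂_1 − rank ∂_2 = (9 − 4) − 5 = 0, and the invariant factors of ∂_2 are all 1, so H_1 ≅ 0.
  H_2: rank ker ∂_2 − rank ∂_3 = (6 − 5) − 0 = 1, and there is no ∂_3, so H_2 ≅ Z.

H_0 = Z,  H_1 = 0,  H_2 = Z.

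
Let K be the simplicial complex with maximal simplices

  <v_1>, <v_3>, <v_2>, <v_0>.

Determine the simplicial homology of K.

We work with the vertex ordering v_0 < v_1 < v_2 < v_3. The simplices of K, each written with vertices in increasing order, are:

  0-simplices (4): [v_0], [v_1], [v_2], [v_3]

giving chain groups C_0 ≅ Z^4.

Now H_k = ker ∂_k / im ∂_{k+1}, so:

  H_0: rank C_0 − rank ∂_1 = 4 − 0 = 4, and there is no ∂_1, so H_0 ≅ Z^4.

H_0 ≅ Z^4.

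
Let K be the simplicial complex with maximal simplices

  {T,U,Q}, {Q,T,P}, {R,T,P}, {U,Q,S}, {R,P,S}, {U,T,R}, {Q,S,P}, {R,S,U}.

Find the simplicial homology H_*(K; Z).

Order the vertices as P < Q < R < S < T < U. Listing each simplex with vertices in this order, K has dimension 2 with simplices:

  0-simplices (6): P, Q, R, S, T, U
  1-simplices (12): PQ, PR, PS, PT, QS, QT, QU, RS, RT, RU, SU, TU
  2-simplices (8): PQS, PQT, PRS, PRT, QSU, QTU, RSU, RTU

so the chain groups are C_0 ≅ Z^6, C_1 ≅ Z^12, C_2 ≅ Z^8.

∂_1: C_1 → C_0 sends each edge [p,q] (with p < q) to q − p.
The 6×12 boundary matrix has rank 5 and Smith normal form diag(1,1,1,1,1).

The boundary map ∂_2: C_2 → C_1 acts by ∂[p,q,r] = [q,r] − [p,r] + [p,q]. For instance
  ∂QSU = SU − QU + QS,
  ∂PRS = RS − PS + PR.
As a 12×8 matrix over Z this has rank 7, with invariant factors (1,1,1,1,1,1,1).

Computing H_k = (kernel of ∂_k) / (image of ∂_{k+1}):

  H_0: rank C_0 − rank ∂_1 = 6 − 5 = 1, and the invariant factors of ∂_1 are all 1, so H_0 ≅ Z.
  H_1: rank ker ∂_1 − rank ∂_2 = (12 − 5) − 7 = 0, and the invariant factors of ∂_2 are all 1, so H_1 ≅ 0.
  H_2: rank ker ∂_2 − rank ∂_3 = (8 − 7) − 0 = 1, and there is no ∂_3, so H_2 ≅ Z.

H_0 ≅ Z,  H_1 = 0,  H_2 ≅ Z.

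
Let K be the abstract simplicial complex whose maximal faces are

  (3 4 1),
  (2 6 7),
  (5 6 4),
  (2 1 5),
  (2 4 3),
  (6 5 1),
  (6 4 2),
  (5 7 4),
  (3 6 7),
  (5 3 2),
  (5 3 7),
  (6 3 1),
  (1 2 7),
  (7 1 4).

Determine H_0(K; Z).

Order the vertices as 1 < 2 < 3 < 4 < 5 < 6 < 7. Listing each simplex with vertices in this order, K has dimension 2 with simplices:

  0-simplices (7): [1], [2], [3], [4], [5], [6], [7]
  1-simplices (21): [1,2], [1,3], [1,4], [1,5], [1,6], [1,7], [2,3], [2,4], [2,5], [2,6], [2,7], [3,4], [3,5], [3,6], [3,7], [4,5], [4,6], [4,7], [5,6], [5,7], [6,7]
  2-simplices (14): [1,2,5], [1,2,7], [1,3,4], [1,3,6], [1,4,7], [1,5,6], [2,3,4], [2,3,5], [2,4,6], [2,6,7], [3,5,7], [3,6,7], [4,5,6], [4,5,7]

Hence C_0 ≅ Z^7, C_1 ≅ Z^21, C_2 ≅ Z^14.

The boundary map ∂_1: C_1 → C_0 maps an edge to its endpoints' difference, ∂[p,q] = q − p. For instance
  ∂[6,7] = [7] − [6].
This gives a 7×21 integer matrix of rank 6; reducing to Smith normal form yields diagonal entries (1,1,1,1,1,1).

The boundary map ∂_2: C_2 → C_1 acts by ∂[p,q,r] = [q,r] − [p,r] + [p,q]. For instance
  ∂[1,2,7] = [2,7] − [1,7] + [1,2],
  ∂[1,2,5] = [2,5] − [1,5] + [1,2].
As a 21×14 matrix over Z this has rank 13, with invariant factors (1,1,1,1,1,1,1,1,1,1,1,1,1).

From H_k ≅ ker(∂_k) / im(∂_{k+1}) we obtain:

  H_0: rank C_0 − rank ∂_1 = 7 − 6 = 1, and the invariant factors of ∂_1 are all 1, so H_0 = Z.

H_0 = Z.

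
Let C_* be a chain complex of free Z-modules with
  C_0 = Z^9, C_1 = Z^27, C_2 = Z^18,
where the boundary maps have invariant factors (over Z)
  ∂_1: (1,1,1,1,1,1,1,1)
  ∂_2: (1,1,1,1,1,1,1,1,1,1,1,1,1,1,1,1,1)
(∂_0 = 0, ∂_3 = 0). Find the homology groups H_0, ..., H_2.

H_0: b_0 = 9 − 0 − 8 = 1; torsion from ∂_1 factors > 1: none. So H_0 = Z.
H_1: b_1 = 27 − 8 − 17 = 2; torsion from ∂_2 factors > 1: none. So H_1 = Z^2.
H_2: b_2 = 18 − 17 − 0 = 1; torsion from ∂_3 factors > 1: none. So H_2 = Z.

H_0 = Z,  H_1 = Z^2,  H_2 = Z.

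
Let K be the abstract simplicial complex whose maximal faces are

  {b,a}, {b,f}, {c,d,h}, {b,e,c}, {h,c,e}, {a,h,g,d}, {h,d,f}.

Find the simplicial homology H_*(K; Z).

H_0 = Z,  H_1 = Z^2,  H_2 = 0,  H_3 = 0.

Order the vertices as a < b < c < d < e < f < g < h. Listing each simplex with vertices in this order, K has dimension 3 with simplices:

  0-simplices (8): a, b, c, d, e, f, g, h
  1-simplices (16): ab, ad, ag, ah, bc, be, bf, cd, ce, ch, df, dg, dh, eh, fh, gh
  2-simplices (8): adg, adh, agh, bce, cdh, ceh, dfh, dgh
  3-simplices (1): adgh

so the chain groups are C_0 ≅ Z^8, C_1 ≅ Z^16, C_2 ≅ Z^8, C_3 ≅ Z^1.

The boundary map ∂_1: C_1 → C_0 maps an edge to its endpoints' difference, ∂[p,q] = q − p. For instance
  ∂ab = b − a.
The resulting 8×16 matrix has rank 7, and its Smith normal form has invariant factors (1,1,1,1,1,1,1).

Boundary ∂_2: C_2 → C_1 sends each 2-simplex [p,q,r] to [q,r] − [p,r] + [p,q]. For instance
  ∂dfh = fh − dh + df,
  ∂adg = dg − ag + ad.
This gives a 16×8 integer matrix of rank 7; reducing to Smith normal form yields diagonal entries (1,1,1,1,1,1,1).

Boundary ∂_3: C_3 → C_2 sends each 3-simplex σ to the alternating sum Σ_i (−1)^i (σ with its i-th vertex removed). For instance
  ∂adgh = dgh − agh + adh − adg.
The resulting 8×1 matrix has rank 1, and its Smith normal form has invariant factors (1).

Now H_k = ker ∂_k / im ∂_{k+1}, so:

  H_0: rank C_0 − rank ∂_1 = 8 − 7 = 1, and the invariant factors of ∂_1 are all 1, so H_0 = Z.
  H_1: rank ker ∂_1 − rank ∂_2 = (16 − 7) − 7 = 2, and the invariant factors of ∂_2 are all 1, so H_1 = Z^2.
  H_2: rank ker ∂_2 − rank ∂_3 = (8 − 7) − 1 = 0, and the invariant factors of ∂_3 are all 1, so H_2 = 0.
  H_3: rank ker ∂_3 − rank ∂_4 = (1 − 1) − 0 = 0, and there is no ∂_4, so H_3 = 0.

As a check, the Euler characteristic is 8 − 16 + 8 − 1 = -1, which agrees with 1 − 2 + 0 − 0 = -1.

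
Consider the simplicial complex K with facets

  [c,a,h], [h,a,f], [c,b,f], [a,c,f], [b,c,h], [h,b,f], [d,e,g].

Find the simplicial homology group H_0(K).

Order the vertices as a < b < c < d < e < f < g < h. Listing each simplex with vertices in this order, K has dimension 2 with simplices:

  0-simplices (8): a, b, c, d, e, f, g, h
  1-simplices (12): ac, af, ah, bc, bf, bh, cf, ch, de, dg, eg, fh
  2-simplices (7): acf, ach, afh, bcf, bch, bfh, deg

Hence C_0 ≅ Z^8, C_1 ≅ Z^12, C_2 ≅ Z^7.

∂_1: C_1 → C_0 sends each edge [p,q] (with p < q) to q − p.
As a 8×12 matrix over Z this has rank 6, with invariant factors (1,1,1,1,1,1).

The boundary map ∂_2: C_2 → C_1 maps a triangle to the signed sum of its edges. For instance
  ∂bfh = fh − bh + bf,
  ∂deg = eg − dg + de.
This gives a 12×7 integer matrix of rank 6; reducing to Smith normal form yields diagonal entries (1,1,1,1,1,1).

From H_k ≅ ker(∂_k) / im(∂_{k+1}) we obtain:

  H_0: rank C_0 − rank ∂_1 = 8 − 6 = 2, and the invariant factors of ∂_1 are all 1, so H_0 ≅ Z^2.

H_0 ≅ Z^2.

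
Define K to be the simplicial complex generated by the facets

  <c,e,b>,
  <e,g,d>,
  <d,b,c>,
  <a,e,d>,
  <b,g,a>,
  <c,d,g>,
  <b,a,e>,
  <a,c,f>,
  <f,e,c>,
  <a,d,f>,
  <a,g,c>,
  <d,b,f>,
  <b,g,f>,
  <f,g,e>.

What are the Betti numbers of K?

We work with the vertex ordering a < b < c < d < e < f < g. The simplices of K, each written with vertices in increasing order, are:

  0-simplices (7): a, b, c, d, e, f, g
  1-simplices (21): ab, ac, ad, ae, af, ag, bc, bd, be, bf, bg, cd, ce, cf, cg, de, df, dg, ef, eg, fg
  2-simplices (14): abe, abg, acf, acg, ade, adf, bcd, bce, bdf, bfg, cdg, cef, deg, efg

so the chain groups are C_0 ≅ Z^7, C_1 ≅ Z^21, C_2 ≅ Z^14.

Boundary ∂_1: C_1 → C_0 maps an edge to its endpoints' difference, ∂[p,q] = q − p. For instance
  ∂bf = f − b.
The 7×21 boundary matrix has rank 6 and Smith normal form diag(1,1,1,1,1,1).

The boundary map ∂_2: C_2 → C_1 sends each 2-simplex [p,q,r] to [q,r] − [p,r] + [p,q]. For instance
  ∂efg = fg − eg + ef,
  ∂bfg = fg − bg + bf.
The 21×14 boundary matrix has rank 13 and Smith normal form diag(1,1,1,1,1,1,1,1,1,1,1,1,1).

Computing H_k = (kernel of ∂_k) / (image of ∂_{k+1}):

  H_0: rank C_0 − rank ∂_1 = 7 − 6 = 1, and the invariant factors of ∂_1 are all 1, so H_0 = Z.
  H_1: rank ker ∂_1 − rank ∂_2 = (21 − 6) − 13 = 2, and the invariant factors of ∂_2 are all 1, so H_1 = Z^2.
  H_2: rank ker ∂_2 − rank ∂_3 = (14 − 13) − 0 = 1, and there is no ∂_3, so H_2 = Z.

Hence the Betti numbers are b_0 = 1, b_1 = 2, b_2 = 1.

b_0 = 1, b_1 = 2, b_2 = 1.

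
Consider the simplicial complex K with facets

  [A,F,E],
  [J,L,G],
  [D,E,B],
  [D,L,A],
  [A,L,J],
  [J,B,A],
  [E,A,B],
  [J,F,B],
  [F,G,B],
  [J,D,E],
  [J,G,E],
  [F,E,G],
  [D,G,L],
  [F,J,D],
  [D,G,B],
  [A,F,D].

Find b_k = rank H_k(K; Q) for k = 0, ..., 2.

Order the vertices as A < B < D < E < F < G < J < L. Listing each simplex with vertices in this order, K has dimension 2 with simplices:

  0-simplices (8): A, B, D, E, F, G, J, L
  1-simplices (24): AB, AD, AE, AF, AJ, AL, BD, BE, BF, BG, BJ, DE, DF, DG, DJ, DL, EF, EG, EJ, FG, FJ, GJ, GL, JL
  2-simplices (16): ABE, ABJ, ADF, ADL, AEF, AJL, BDE, BDG, BFG, BFJ, DEJ, DFJ, DGL, EFG, EGJ, GJL

Hence C_0 ≅ Z^8, C_1 ≅ Z^24, C_2 ≅ Z^16.

The boundary map ∂_1: C_1 → C_0 sends each edge [p,q] (with p < q) to q − p. For instance
  ∂DJ = J − D.
As a 8×24 matrix over Z this has rank 7, with invariant factors (1,1,1,1,1,1,1).

∂_2: C_2 → C_1 maps a triangle to the signed sum of its edges. For instance
  ∂DFJ = FJ − DJ + DF,
  ∂AJL = JL − AL + AJ.
The 24×16 boundary matrix has rank 15 and Smith normal form diag(1,1,1,1,1,1,1,1,1,1,1,1,1,1,1).

Reading off H_k = ker ∂_k / im ∂_{k+1}:

  H_0: rank C_0 − rank ∂_1 = 8 − 7 = 1, and the invariant factors of ∂_1 are all 1, so H_0 ≅ Z.
  H_1: rank ker ∂_1 − rank ∂_2 = (24 − 7) − 15 = 2, and the invariant factors of ∂_2 are all 1, so H_1 ≅ Z^2.
  H_2: rank ker ∂_2 − rank ∂_3 = (16 − 15) − 0 = 1, and there is no ∂_3, so H_2 ≅ Z.

(K is a triangulation of the torus T^2.)

Hence the Betti numbers are b_0 = 1, b_1 = 2, b_2 = 1.

b_0 = 1, b_1 = 2, b_2 = 1.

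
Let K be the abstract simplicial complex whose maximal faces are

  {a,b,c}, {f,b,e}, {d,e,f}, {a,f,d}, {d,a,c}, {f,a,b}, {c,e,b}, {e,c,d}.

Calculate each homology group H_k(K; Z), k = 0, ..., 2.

H_0 = Z,  H_1 = 0,  H_2 = Z.

We work with the vertex ordering a < b < c < d < e < f. The simplices of K, each written with vertices in increasing order, are:

  0-simplices (6): a, b, c, d, e, f
  1-simplices (12): ab, ac, ad, af, bc, be, bf, cd, ce, de, df, ef
  2-simplices (8): abc, abf, acd, adf, bce, bef, cde, def

giving chain groups C_0 ≅ Z^6, C_1 ≅ Z^12, C_2 ≅ Z^8.

Boundary ∂_1: C_1 → C_0 sends each edge [p,q] (with p < q) to q − p. For instance
  ∂be = e − b.
As a 6×12 matrix over Z this has rank 5, with invariant factors (1,1,1,1,1).

Boundary ∂_2: C_2 → C_1 acts by ∂[p,q,r] = [q,r] − [p,r] + [p,q]. For instance
  ∂bce = ce − be + bc,
  ∂def = ef − df + de.
This gives a 12×8 integer matrix of rank 7; reducing to Smith normal form yields diagonal entries (1,1,1,1,1,1,1).

From H_k ≅ ker(∂_k) / im(∂_{k+1}) we obtain:

  H_0: rank C_0 − rank ∂_1 = 6 − 5 = 1, and the invariant factors of ∂_1 are all 1, so H_0 = Z.
  H_1: rank ker ∂_1 − rank ∂_2 = (12 − 5) − 7 = 0, and the invariant factors of ∂_2 are all 1, so H_1 = 0.
  H_2: rank ker ∂_2 − rank ∂_3 = (8 − 7) − 0 = 1, and there is no ∂_3, so H_2 = Z.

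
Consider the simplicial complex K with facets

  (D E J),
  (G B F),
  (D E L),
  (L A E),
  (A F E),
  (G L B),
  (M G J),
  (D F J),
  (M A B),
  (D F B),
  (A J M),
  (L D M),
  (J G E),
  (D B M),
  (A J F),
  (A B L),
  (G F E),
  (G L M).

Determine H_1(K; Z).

H_1 ≅ Z × Z/2.

K has 9 vertices, 27 edges, 18 triangles.
rank ∂_1 = 8, rank ∂_2 = 18 ⇒ b_1 = 27 − 8 − 18 = 1; ∂_2 has invariant factor(s) [2] giving torsion. So H_1 ≅ Z × Z/2.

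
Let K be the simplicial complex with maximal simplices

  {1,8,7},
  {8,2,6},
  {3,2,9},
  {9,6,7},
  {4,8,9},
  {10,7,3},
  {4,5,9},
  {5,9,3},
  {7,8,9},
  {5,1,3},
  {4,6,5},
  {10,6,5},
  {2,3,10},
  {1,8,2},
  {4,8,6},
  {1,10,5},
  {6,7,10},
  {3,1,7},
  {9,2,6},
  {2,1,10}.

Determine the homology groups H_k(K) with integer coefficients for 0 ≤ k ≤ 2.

H_0 = Z,  H_1 = Z × Z/2,  H_2 = 0.

Fix the vertex order 1 < 2 < 3 < 4 < 5 < 6 < 7 < 8 < 9 < 10 and write every simplex with vertices in increasing order. Then dim K = 2 and the simplices of K are:

  0-simplices (10): [1], [2], [3], [4], [5], [6], [7], [8], [9], [10]
  1-simplices (30): (30 of them)
  2-simplices (20): (20 of them)

giving chain groups C_0 ≅ Z^10, C_1 ≅ Z^30, C_2 ≅ Z^20.

∂_1: C_1 → C_0 is given by ∂[p,q] = [q] − [p]. For instance
  ∂[1,7] = [7] − [1].
This gives a 10×30 integer matrix of rank 9; reducing to Smith normal form yields diagonal entries (1,1,1,1,1,1,1,1,1).

The boundary map ∂_2: C_2 → C_1 maps a triangle to the signed sum of its edges. For instance
  ∂[1,5,10] = [5,10] − [1,10] + [1,5],
  ∂[6,7,10] = [7,10] − [6,10] + [6,7].
The 30×20 boundary matrix has rank 20 and Smith normal form diag(1,1,1,1,1,1,1,1,1,1,1,1,1,1,1,1,1,1,1,2).

Reading off H_k = ker ∂_k / im ∂_{k+1}:

  H_0: rank C_0 − rank ∂_1 = 10 − 9 = 1, and the invariant factors of ∂_1 are all 1, so H_0 ≅ Z.
  H_1: rank ker ∂_1 − rank ∂_2 = (30 − 9) − 20 = 1, and ∂_2 has invariant factor 2 > 1, so H_1 ≅ Z × Z/2.
  H_2: rank ker ∂_2 − rank ∂_3 = (20 − 20) − 0 = 0, and there is no ∂_3, so H_2 ≅ 0.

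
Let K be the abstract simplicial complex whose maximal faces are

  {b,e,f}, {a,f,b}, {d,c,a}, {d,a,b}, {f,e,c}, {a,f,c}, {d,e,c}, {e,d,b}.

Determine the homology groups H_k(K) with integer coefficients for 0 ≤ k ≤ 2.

H_0 = Z,  H_1 = 0,  H_2 = Z.

Take the total order a < b < c < d < e < f on the vertex set. Then K (dimension 2) consists of the simplices:

  0-simplices (6): a, b, c, d, e, f
  1-simplices (12): ab, ac, ad, af, bd, be, bf, cd, ce, cf, de, ef
  2-simplices (8): abd, abf, acd, acf, bde, bef, cde, cef

Hence C_0 ≅ Z^6, C_1 ≅ Z^12, C_2 ≅ Z^8.

The boundary map ∂_1: C_1 → C_0 maps an edge to its endpoints' difference, ∂[p,q] = q − p. For instance
  ∂cd = d − c.
This gives a 6×12 integer matrix of rank 5; reducing to Smith normal form yields diagonal entries (1,1,1,1,1).

The boundary map ∂_2: C_2 → C_1 sends each 2-simplex [p,q,r] to [q,r] − [p,r] + [p,q]. For instance
  ∂acf = cf − af + ac,
  ∂cef = ef − cf + ce.
The resulting 12×8 matrix has rank 7, and its Smith normal form has invariant factors (1,1,1,1,1,1,1).

From H_k ≅ ker(∂_k) / im(∂_{k+1}) we obtain:

  H_0: rank C_0 − rank ∂_1 = 6 − 5 = 1, and the invariant factors of ∂_1 are all 1, so H_0 ≅ Z.
  H_1: rank ker ∂_1 − rank ∂_2 = (12 − 5) − 7 = 0, and the invariant factors of ∂_2 are all 1, so H_1 ≅ 0.
  H_2: rank ker ∂_2 − rank ∂_3 = (8 − 7) − 0 = 1, and there is no ∂_3, so H_2 ≅ Z.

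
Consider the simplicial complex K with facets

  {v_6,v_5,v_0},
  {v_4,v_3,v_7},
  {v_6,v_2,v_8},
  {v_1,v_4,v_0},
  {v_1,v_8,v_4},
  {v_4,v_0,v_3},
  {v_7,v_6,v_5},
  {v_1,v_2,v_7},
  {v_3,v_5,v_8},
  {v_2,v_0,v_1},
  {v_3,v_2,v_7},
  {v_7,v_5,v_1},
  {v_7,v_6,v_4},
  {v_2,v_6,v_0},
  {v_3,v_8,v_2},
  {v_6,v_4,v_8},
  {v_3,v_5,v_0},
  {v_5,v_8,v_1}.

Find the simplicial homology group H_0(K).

H_0 = Z.

We work with the vertex ordering v_0 < v_1 < v_2 < v_3 < v_4 < v_5 < v_6 < v_7 < v_8. The simplices of K, each written with vertices in increasing order, are:

  0-simplices (9): [v_0], [v_1], [v_2], [v_3], [v_4], [v_5], [v_6], [v_7], [v_8]
  1-simplices (27): (27 of them)
  2-simplices (18): (18 of them)

so the chain groups are C_0 ≅ Z^9, C_1 ≅ Z^27, C_2 ≅ Z^18.

∂_1: C_1 → C_0 sends each edge [p,q] (with p < q) to q − p.
This gives a 9×27 integer matrix of rank 8; reducing to Smith normal form yields diagonal entries (1,1,1,1,1,1,1,1).

Boundary ∂_2: C_2 → C_1 maps a triangle to the signed sum of its edges. For instance
  ∂[v_1,v_5,v_8] = [v_5,v_8] − [v_1,v_8] + [v_1,v_5],
  ∂[v_3,v_4,v_7] = [v_4,v_7] − [v_3,v_7] + [v_3,v_4].
As a 27×18 matrix over Z this has rank 17, with invariant factors (1,1,1,1,1,1,1,1,1,1,1,1,1,1,1,1,1).

From H_k ≅ ker(∂_k) / im(∂_{k+1}) we obtain:

  H_0: rank C_0 − rank ∂_1 = 9 − 8 = 1, and the invariant factors of ∂_1 are all 1, so H_0 ≅ Z.

(K is a triangulation of the torus T^2.)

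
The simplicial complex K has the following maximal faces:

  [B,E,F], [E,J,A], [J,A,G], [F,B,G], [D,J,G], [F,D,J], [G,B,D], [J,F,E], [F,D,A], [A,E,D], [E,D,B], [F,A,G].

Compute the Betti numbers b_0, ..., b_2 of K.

Fix the vertex order A < B < D < E < F < G < J and write every simplex with vertices in increasing order. Then dim K = 2 and the simplices of K are:

  0-simplices (7): A, B, D, E, F, G, J
  1-simplices (18): AD, AE, AF, AG, AJ, BD, BE, BF, BG, DE, DF, DG, DJ, EF, EJ, FG, FJ, GJ
  2-simplices (12): ADE, ADF, AEJ, AFG, AGJ, BDE, BDG, BEF, BFG, DFJ, DGJ, EFJ

so the chain groups are C_0 ≅ Z^7, C_1 ≅ Z^18, C_2 ≅ Z^12.

The boundary map ∂_1: C_1 → C_0 sends each edge [p,q] (with p < q) to q − p. For instance
  ∂DG = G − D.
The resulting 7×18 matrix has rank 6, and its Smith normal form has invariant factors (1,1,1,1,1,1).

∂_2: C_2 → C_1 sends each 2-simplex [p,q,r] to [q,r] − [p,r] + [p,q]. For instance
  ∂AFG = FG − AG + AF,
  ∂BFG = FG − BG + BF.
This gives a 18×12 integer matrix of rank 12; reducing to Smith normal form yields diagonal entries (1,1,1,1,1,1,1,1,1,1,1,2).

Now H_k = ker ∂_k / im ∂_{k+1}, so:

  H_0: rank C_0 − rank ∂_1 = 7 − 6 = 1, and the invariant factors of ∂_1 are all 1, so H_0 ≅ Z.
  H_1: rank ker ∂_1 − rank ∂_2 = (18 − 6) − 12 = 0, and ∂_2 has invariant factor 2 > 1, so H_1 ≅ Z/2.
  H_2: rank ker ∂_2 − rank ∂_3 = (12 − 12) − 0 = 0, and there is no ∂_3, so H_2 ≅ 0.

(K is a triangulation of the real projective plane RP^2.)

Hence the Betti numbers are b_0 = 1, b_1 = 0, b_2 = 0.

b_0 = 1, b_1 = 0, b_2 = 0.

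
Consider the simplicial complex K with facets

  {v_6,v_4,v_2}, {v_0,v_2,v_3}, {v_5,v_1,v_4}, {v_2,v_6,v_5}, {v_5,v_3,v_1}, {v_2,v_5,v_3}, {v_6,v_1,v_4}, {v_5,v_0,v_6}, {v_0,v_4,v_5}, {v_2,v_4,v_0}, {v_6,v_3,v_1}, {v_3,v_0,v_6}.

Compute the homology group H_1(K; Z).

Fix the vertex order v_0 < v_1 < v_2 < v_3 < v_4 < v_5 < v_6 and write every simplex with vertices in increasing order. Then dim K = 2 and the simplices of K are:

  0-simplices (7): [v_0], [v_1], [v_2], [v_3], [v_4], [v_5], [v_6]
  1-simplices (18): (18 of them)
  2-simplices (12): (12 of them)

Hence C_0 ≅ Z^7, C_1 ≅ Z^18, C_2 ≅ Z^12.

The boundary map ∂_1: C_1 → C_0 maps an edge to its endpoints' difference, ∂[p,q] = q − p.
The 7×18 boundary matrix has rank 6 and Smith normal form diag(1,1,1,1,1,1).

Boundary ∂_2: C_2 → C_1 sends each 2-simplex [p,q,r] to [q,r] − [p,r] + [p,q]. For instance
  ∂[v_0,v_2,v_3] = [v_2,v_3] − [v_0,v_3] + [v_0,v_2],
  ∂[v_1,v_3,v_5] = [v_3,v_5] − [v_1,v_5] + [v_1,v_3].
This gives a 18×12 integer matrix of rank 12; reducing to Smith normal form yields diagonal entries (1,1,1,1,1,1,1,1,1,1,1,2).

Now H_k = ker ∂_k / im ∂_{k+1}, so:

  H_1: rank ker ∂_1 − rank ∂_2 = (18 − 6) − 12 = 0, and ∂_2 has invariant factor 2 > 1, so H_1 = Z/2.

H_1 ≅ Z/2.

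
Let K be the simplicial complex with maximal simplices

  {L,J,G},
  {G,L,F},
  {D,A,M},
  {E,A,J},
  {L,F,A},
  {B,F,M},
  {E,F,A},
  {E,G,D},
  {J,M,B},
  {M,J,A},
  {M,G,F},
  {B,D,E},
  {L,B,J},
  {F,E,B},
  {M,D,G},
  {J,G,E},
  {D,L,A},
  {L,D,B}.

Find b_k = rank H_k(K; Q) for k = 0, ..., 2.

b_0 = 1, b_1 = 2, b_2 = 1.

We work with the vertex ordering A < B < D < E < F < G < J < L < M. The simplices of K, each written with vertices in increasing order, are:

  0-simplices (9): A, B, D, E, F, G, J, L, M
  1-simplices (27): AD, AE, AF, AJ, AL, AM, BD, BE, BF, BJ, BL, BM, DE, DG, DL, DM, EF, EG, EJ, FG, FL, FM, GJ, GL, GM, JL, JM
  2-simplices (18): ADL, ADM, AEF, AEJ, AFL, AJM, BDE, BDL, BEF, BFM, BJL, BJM, DEG, DGM, EGJ, FGL, FGM, GJL

Hence C_0 ≅ Z^9, C_1 ≅ Z^27, C_2 ≅ Z^18.

∂_1: C_1 → C_0 maps an edge to its endpoints' difference, ∂[p,q] = q − p. For instance
  ∂EF = F − E.
The 9×27 boundary matrix has rank 8 and Smith normal form diag(1,1,1,1,1,1,1,1).

The boundary map ∂_2: C_2 → C_1 acts by ∂[p,q,r] = [q,r] − [p,r] + [p,q]. For instance
  ∂DGM = GM − DM + DG,
  ∂BFM = FM − BM + BF.
The 27×18 boundary matrix has rank 17 and Smith normal form diag(1,1,1,1,1,1,1,1,1,1,1,1,1,1,1,1,1).

From H_k ≅ ker(∂_k) / im(∂_{k+1}) we obtain:

  H_0: rank C_0 − rank ∂_1 = 9 − 8 = 1, and the invariant factors of ∂_1 are all 1, so H_0 = Z.
  H_1: rank ker ∂_1 − rank ∂_2 = (27 − 8) − 17 = 2, and the invariant factors of ∂_2 are all 1, so H_1 = Z^2.
  H_2: rank ker ∂_2 − rank ∂_3 = (18 − 17) − 0 = 1, and there is no ∂_3, so H_2 = Z.

Hence the Betti numbers are b_0 = 1, b_1 = 2, b_2 = 1.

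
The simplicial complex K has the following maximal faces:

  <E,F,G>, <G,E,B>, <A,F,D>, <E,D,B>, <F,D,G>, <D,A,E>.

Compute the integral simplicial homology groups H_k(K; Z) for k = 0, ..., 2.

H_0 ≅ Z,  H_1 ≅ Z,  H_2 = 0.

Fix the vertex order A < B < D < E < F < G and write every simplex with vertices in increasing order. Then dim K = 2 and the simplices of K are:

  0-simplices (6): A, B, D, E, F, G
  1-simplices (12): AD, AE, AF, BD, BE, BG, DE, DF, DG, EF, EG, FG
  2-simplices (6): ADE, ADF, BDE, BEG, DFG, EFG

giving chain groups C_0 ≅ Z^6, C_1 ≅ Z^12, C_2 ≅ Z^6.

The boundary map ∂_1: C_1 → C_0 maps an edge to its endpoints' difference, ∂[p,q] = q − p. For instance
  ∂BD = D − B.
The resulting 6×12 matrix has rank 5, and its Smith normal form has invariant factors (1,1,1,1,1).

∂_2: C_2 → C_1 sends each 2-simplex [p,q,r] to [q,r] − [p,r] + [p,q]. For instance
  ∂BEG = EG − BG + BE,
  ∂BDE = DE − BE + BD.
This gives a 12×6 integer matrix of rank 6; reducing to Smith normal form yields diagonal entries (1,1,1,1,1,1).

Reading off H_k = ker ∂_k / im ∂_{k+1}:

  H_0: rank C_0 − rank ∂_1 = 6 − 5 = 1, and the invariant factors of ∂_1 are all 1, so H_0 = Z.
  H_1: rank ker ∂_1 − rank ∂_2 = (12 − 5) − 6 = 1, and the invariant factors of ∂_2 are all 1, so H_1 = Z.
  H_2: rank ker ∂_2 − rank ∂_3 = (6 − 6) − 0 = 0, and there is no ∂_3, so H_2 = 0.

As a check, the Euler characteristic is 6 − 12 + 6 = 0, which agrees with 1 − 1 + 0 = 0.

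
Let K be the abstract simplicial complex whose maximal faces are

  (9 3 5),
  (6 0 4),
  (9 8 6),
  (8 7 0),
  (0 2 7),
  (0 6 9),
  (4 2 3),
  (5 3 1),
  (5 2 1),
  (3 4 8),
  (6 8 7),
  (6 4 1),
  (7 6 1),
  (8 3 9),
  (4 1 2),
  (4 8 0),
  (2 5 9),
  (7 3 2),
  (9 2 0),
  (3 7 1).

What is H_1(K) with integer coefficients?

Order the vertices as 0 < 1 < 2 < 3 < 4 < 5 < 6 < 7 < 8 < 9. Listing each simplex with vertices in this order, K has dimension 2 with simplices:

  0-simplices (10): [0], [1], [2], [3], [4], [5], [6], [7], [8], [9]
  1-simplices (30): (30 of them)
  2-simplices (20): (20 of them)

so the chain groups are C_0 ≅ Z^10, C_1 ≅ Z^30, C_2 ≅ Z^20.

∂_1: C_1 → C_0 maps an edge to its endpoints' difference, ∂[p,q] = q − p. For instance
  ∂[1,7] = [7] − [1].
This gives a 10×30 integer matrix of rank 9; reducing to Smith normal form yields diagonal entries (1,1,1,1,1,1,1,1,1).

∂_2: C_2 → C_1 maps a triangle to the signed sum of its edges. For instance
  ∂[1,2,4] = [2,4] − [1,4] + [1,2],
  ∂[0,6,9] = [6,9] − [0,9] + [0,6].
As a 30×20 matrix over Z this has rank 20, with invariant factors (1,1,1,1,1,1,1,1,1,1,1,1,1,1,1,1,1,1,1,2).

Computing H_k = (kernel of ∂_k) / (image of ∂_{k+1}):

  H_1: rank ker ∂_1 − rank ∂_2 = (30 − 9) − 20 = 1, and ∂_2 has invariant factor 2 > 1, so H_1 = Z ⊕ Z/2.

H_1 ≅ Z ⊕ Z/2.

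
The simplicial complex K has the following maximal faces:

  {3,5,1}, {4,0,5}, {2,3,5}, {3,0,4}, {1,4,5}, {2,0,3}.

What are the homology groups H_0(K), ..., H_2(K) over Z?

Take the total order 0 < 1 < 2 < 3 < 4 < 5 on the vertex set. Then K (dimension 2) consists of the simplices:

  0-simplices (6): [0], [1], [2], [3], [4], [5]
  1-simplices (12): [0,2], [0,3], [0,4], [0,5], [1,3], [1,4], [1,5], [2,3], [2,5], [3,4], [3,5], [4,5]
  2-simplices (6): [0,2,3], [0,3,4], [0,4,5], [1,3,5], [1,4,5], [2,3,5]

Hence C_0 ≅ Z^6, C_1 ≅ Z^12, C_2 ≅ Z^6.

The boundary map ∂_1: C_1 → C_0 is given by ∂[p,q] = [q] − [p]. For instance
  ∂[3,5] = [5] − [3].
The resulting 6×12 matrix has rank 5, and its Smith normal form has invariant factors (1,1,1,1,1).

Boundary ∂_2: C_2 → C_1 acts by ∂[p,q,r] = [q,r] − [p,r] + [p,q]. For instance
  ∂[0,2,3] = [2,3] − [0,3] + [0,2],
  ∂[0,4,5] = [4,5] − [0,5] + [0,4].
The 12×6 boundary matrix has rank 6 and Smith normal form diag(1,1,1,1,1,1).

From H_k ≅ ker(∂_k) / im(∂_{k+1}) we obtain:

  H_0: rank C_0 − rank ∂_1 = 6 − 5 = 1, and the invariant factors of ∂_1 are all 1, so H_0 ≅ Z.
  H_1: rank ker ∂_1 − rank ∂_2 = (12 − 5) − 6 = 1, and the invariant factors of ∂_2 are all 1, so H_1 ≅ Z.
  H_2: rank ker ∂_2 − rank ∂_3 = (6 − 6) − 0 = 0, and there is no ∂_3, so H_2 ≅ 0.

H_0 = Z,  H_1 = Z,  H_2 = 0.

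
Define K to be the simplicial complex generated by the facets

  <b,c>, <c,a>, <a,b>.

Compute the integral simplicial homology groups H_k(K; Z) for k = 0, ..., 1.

Take the total order a < b < c on the vertex set. Then K (dimension 1) consists of the simplices:

  0-simplices (3): a, b, c
  1-simplices (3): ab, ac, bc

so the chain groups are C_0 ≅ Z^3, C_1 ≅ Z^3.

The boundary map ∂_1: C_1 → C_0 sends each edge [p,q] (with p < q) to q − p.
This gives a 3×3 integer matrix of rank 2; reducing to Smith normal form yields diagonal entries (1,1).

Computing H_k = (kernel of ∂_k) / (image of ∂_{k+1}):

  H_0: rank C_0 − rank ∂_1 = 3 − 2 = 1, and the invariant factors of ∂_1 are all 1, so H_0 ≅ Z.
  H_1: rank ker ∂_1 − rank ∂_2 = (3 − 2) − 0 = 1, and there is no ∂_2, so H_1 ≅ Z.

As a check, the Euler characteristic is 3 − 3 = 0, which agrees with 1 − 1 = 0.

H_0 = Z,  H_1 = Z.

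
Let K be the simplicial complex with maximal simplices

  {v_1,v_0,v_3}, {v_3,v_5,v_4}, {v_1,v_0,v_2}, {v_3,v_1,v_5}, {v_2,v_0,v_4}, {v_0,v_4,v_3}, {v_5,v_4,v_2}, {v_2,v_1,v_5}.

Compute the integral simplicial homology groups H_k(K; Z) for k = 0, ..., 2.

H_0 = Z,  H_1 = 0,  H_2 = Z.

K has 6 vertices, 12 edges, 8 triangles.
rank ∂_0 = 0, rank ∂_1 = 5 ⇒ b_0 = 6 − 0 − 5 = 1; all invariant factors of ∂_1 are 1 so no torsion. So H_0 ≅ Z.
rank ∂_1 = 5, rank ∂_2 = 7 ⇒ b_1 = 12 − 5 − 7 = 0; all invariant factors of ∂_2 are 1 so no torsion. So H_1 ≅ 0.
rank ∂_2 = 7, rank ∂_3 = 0 ⇒ b_2 = 8 − 7 − 0 = 1. So H_2 ≅ Z.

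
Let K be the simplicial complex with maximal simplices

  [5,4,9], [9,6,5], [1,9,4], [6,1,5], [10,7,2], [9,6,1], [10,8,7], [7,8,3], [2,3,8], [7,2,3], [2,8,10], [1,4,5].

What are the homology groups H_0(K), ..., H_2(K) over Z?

H_0 ≅ Z^2,  H_1 = 0,  H_2 ≅ Z^2.

Order the vertices as 1 < 2 < 3 < 4 < 5 < 6 < 7 < 8 < 9 < 10. Listing each simplex with vertices in this order, K has dimension 2 with simplices:

  0-simplices (10): [1], [2], [3], [4], [5], [6], [7], [8], [9], [10]
  1-simplices (18): [1,4], [1,5], [1,6], [1,9], [2,3], [2,7], [2,8], [2,10], [3,7], [3,8], [4,5], [4,9], [5,6], [5,9], [6,9], [7,8], [7,10], [8,10]
  2-simplices (12): [1,4,5], [1,4,9], [1,5,6], [1,6,9], [2,3,7], [2,3,8], [2,7,10], [2,8,10], [3,7,8], [4,5,9], [5,6,9], [7,8,10]

Hence C_0 ≅ Z^10, C_1 ≅ Z^18, C_2 ≅ Z^12.

∂_1: C_1 → C_0 sends each edge [p,q] (with p < q) to q − p. For instance
  ∂[2,10] = [10] − [2].
As a 10×18 matrix over Z this has rank 8, with invariant factors (1,1,1,1,1,1,1,1).

∂_2: C_2 → C_1 acts by ∂[p,q,r] = [q,r] − [p,r] + [p,q]. For instance
  ∂[2,8,10] = [8,10] − [2,10] + [2,8],
  ∂[1,5,6] = [5,6] − [1,6] + [1,5].
As a 18×12 matrix over Z this has rank 10, with invariant factors (1,1,1,1,1,1,1,1,1,1).

From H_k ≅ ker(∂_k) / im(∂_{k+1}) we obtain:

  H_0: rank C_0 − rank ∂_1 = 10 − 8 = 2, and the invariant factors of ∂_1 are all 1, so H_0 ≅ Z^2.
  H_1: rank ker ∂_1 − rank ∂_2 = (18 − 8) − 10 = 0, and the invariant factors of ∂_2 are all 1, so H_1 ≅ 0.
  H_2: rank ker ∂_2 − rank ∂_3 = (12 − 10) − 0 = 2, and there is no ∂_3, so H_2 ≅ Z^2.

(K is a triangulation of the disjoint union of the 2-sphere S^2 and the 2-sphere S^2.)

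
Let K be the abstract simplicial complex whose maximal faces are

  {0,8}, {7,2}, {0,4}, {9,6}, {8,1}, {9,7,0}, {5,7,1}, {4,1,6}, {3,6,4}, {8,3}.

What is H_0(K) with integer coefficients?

H_0 = Z.

Fix the vertex order 0 < 1 < 2 < 3 < 4 < 5 < 6 < 7 < 8 < 9 and write every simplex with vertices in increasing order. Then dim K = 2 and the simplices of K are:

  0-simplices (10): [0], [1], [2], [3], [4], [5], [6], [7], [8], [9]
  1-simplices (17): [0,4], [0,7], [0,8], [0,9], [1,4], [1,5], [1,6], [1,7], [1,8], [2,7], [3,4], [3,6], [3,8], [4,6], [5,7], [6,9], [7,9]
  2-simplices (4): [0,7,9], [1,4,6], [1,5,7], [3,4,6]

so the chain groups are C_0 ≅ Z^10, C_1 ≅ Z^17, C_2 ≅ Z^4.

Boundary ∂_1: C_1 → C_0 maps an edge to its endpoints' difference, ∂[p,q] = q − p. For instance
  ∂[1,8] = [8] − [1].
The resulting 10×17 matrix has rank 9, and its Smith normal form has invariant factors (1,1,1,1,1,1,1,1,1).

∂_2: C_2 → C_1 acts by ∂[p,q,r] = [q,r] − [p,r] + [p,q]. For instance
  ∂[3,4,6] = [4,6] − [3,6] + [3,4],
  ∂[0,7,9] = [7,9] − [0,9] + [0,7].
The resulting 17×4 matrix has rank 4, and its Smith normal form has invariant factors (1,1,1,1).

From H_k ≅ ker(∂_k) / im(∂_{k+1}) we obtain:

  H_0: rank C_0 − rank ∂_1 = 10 − 9 = 1, and the invariant factors of ∂_1 are all 1, so H_0 ≅ Z.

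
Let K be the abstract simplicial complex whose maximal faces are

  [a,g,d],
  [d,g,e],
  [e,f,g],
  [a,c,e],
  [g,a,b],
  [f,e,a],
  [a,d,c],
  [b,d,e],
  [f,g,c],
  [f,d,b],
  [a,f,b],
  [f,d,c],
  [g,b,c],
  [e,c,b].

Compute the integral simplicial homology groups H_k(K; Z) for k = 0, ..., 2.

K has 7 vertices, 21 edges, 14 triangles.
rank ∂_0 = 0, rank ∂_1 = 6 ⇒ b_0 = 7 − 0 − 6 = 1; all invariant factors of ∂_1 are 1 so no torsion. So H_0 = Z.
rank ∂_1 = 6, rank ∂_2 = 13 ⇒ b_1 = 21 − 6 − 13 = 2; all invariant factors of ∂_2 are 1 so no torsion. So H_1 = Z^2.
rank ∂_2 = 13, rank ∂_3 = 0 ⇒ b_2 = 14 − 13 − 0 = 1. So H_2 = Z.

H_0 ≅ Z,  H_1 ≅ Z^2,  H_2 ≅ Z.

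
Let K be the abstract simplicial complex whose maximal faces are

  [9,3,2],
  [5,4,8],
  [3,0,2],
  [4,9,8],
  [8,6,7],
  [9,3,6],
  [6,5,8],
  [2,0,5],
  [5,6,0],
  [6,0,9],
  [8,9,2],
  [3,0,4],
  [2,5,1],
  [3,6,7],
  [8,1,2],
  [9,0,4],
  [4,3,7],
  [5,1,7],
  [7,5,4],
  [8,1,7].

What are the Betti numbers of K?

b_0 = 1, b_1 = 1, b_2 = 0.

Order the vertices as 0 < 1 < 2 < 3 < 4 < 5 < 6 < 7 < 8 < 9. Listing each simplex with vertices in this order, K has dimension 2 with simplices:

  0-simplices (10): [0], [1], [2], [3], [4], [5], [6], [7], [8], [9]
  1-simplices (30): (30 of them)
  2-simplices (20): (20 of them)

so the chain groups are C_0 ≅ Z^10, C_1 ≅ Z^30, C_2 ≅ Z^20.

The boundary map ∂_1: C_1 → C_0 maps an edge to its endpoints' difference, ∂[p,q] = q − p. For instance
  ∂[5,8] = [8] − [5].
As a 10×30 matrix over Z this has rank 9, with invariant factors (1,1,1,1,1,1,1,1,1).

The boundary map ∂_2: C_2 → C_1 maps a triangle to the signed sum of its edges. For instance
  ∂[1,2,5] = [2,5] − [1,5] + [1,2],
  ∂[0,4,9] = [4,9] − [0,9] + [0,4].
As a 30×20 matrix over Z this has rank 20, with invariant factors (1,1,1,1,1,1,1,1,1,1,1,1,1,1,1,1,1,1,1,2).

Reading off H_k = ker ∂_k / im ∂_{k+1}:

  H_0: rank C_0 − rank ∂_1 = 10 − 9 = 1, and the invariant factors of ∂_1 are all 1, so H_0 = Z.
  H_1: rank ker ∂_1 − rank ∂_2 = (30 − 9) − 20 = 1, and ∂_2 has invariant factor 2 > 1, so H_1 = Z ⊕ Z/2Z.
  H_2: rank ker ∂_2 − rank ∂_3 = (20 − 20) − 0 = 0, and there is no ∂_3, so H_2 = 0.

As a check, the Euler characteristic is 10 − 30 + 20 = 0, which agrees with 1 − 1 + 0 = 0.
(K is a triangulation of the Klein bottle.)

Hence the Betti numbers are b_0 = 1, b_1 = 1, b_2 = 0.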